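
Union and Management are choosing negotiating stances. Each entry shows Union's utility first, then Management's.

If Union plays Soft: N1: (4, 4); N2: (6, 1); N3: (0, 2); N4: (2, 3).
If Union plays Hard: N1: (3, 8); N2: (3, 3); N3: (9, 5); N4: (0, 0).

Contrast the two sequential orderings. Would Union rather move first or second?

If Union leads: Management's best replies are Soft→N1, Hard→N1; Union's induced payoffs 4, 3; outcome (Soft, N1), payoffs (4, 4).
If Management leads: Union's best replies are N1→Soft, N2→Soft, N3→Hard, N4→Soft; Management's induced payoffs 4, 1, 5, 3; outcome (Hard, N3), payoffs (9, 5).
Union gets 4 moving first and 9 moving second, so Union prefers to move second.

second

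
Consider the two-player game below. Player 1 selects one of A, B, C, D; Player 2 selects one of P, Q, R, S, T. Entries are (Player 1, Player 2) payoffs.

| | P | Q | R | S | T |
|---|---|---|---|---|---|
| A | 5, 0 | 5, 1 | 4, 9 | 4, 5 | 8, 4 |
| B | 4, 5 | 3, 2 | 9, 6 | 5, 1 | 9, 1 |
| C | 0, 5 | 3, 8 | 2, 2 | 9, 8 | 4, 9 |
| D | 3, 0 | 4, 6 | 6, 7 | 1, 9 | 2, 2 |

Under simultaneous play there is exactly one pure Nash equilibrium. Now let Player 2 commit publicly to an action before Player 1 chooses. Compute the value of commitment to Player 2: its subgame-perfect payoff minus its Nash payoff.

Player 1 best-responds to each possible Player 2 move:
- P: Player 1 compares 5, 4, 0, 3 and picks A; Player 2 would get 0.
- Q: Player 1 compares 5, 3, 3, 4 and picks A; Player 2 would get 1.
- R: Player 1 compares 4, 9, 2, 6 and picks B; Player 2 would get 6.
- S: Player 1 compares 4, 5, 9, 1 and picks C; Player 2 would get 8.
- T: Player 1 compares 8, 9, 4, 2 and picks B; Player 2 would get 1.
Player 2's induced payoffs are 0, 1, 6, 8, 1, so Player 2 commits to S. Subgame-perfect outcome: (C, S) with payoffs (9, 8).
Now find the simultaneous Nash equilibrium.
Player 1's best replies: P→A; Q→A; R→B; S→C; T→B.
Player 2's best replies: A→R; B→R; C→T; D→S.
Only (B, R) has each player best-responding; Nash payoffs (9, 6).
Player 2's commitment gain: 8 − 6 = 2.

2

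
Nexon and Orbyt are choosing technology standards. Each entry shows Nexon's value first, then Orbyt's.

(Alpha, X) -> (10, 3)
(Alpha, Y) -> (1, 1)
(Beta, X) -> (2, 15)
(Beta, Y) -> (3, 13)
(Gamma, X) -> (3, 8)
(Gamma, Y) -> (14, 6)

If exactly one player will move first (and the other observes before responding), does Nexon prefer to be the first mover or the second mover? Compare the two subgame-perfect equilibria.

If Nexon leads: Orbyt's best replies are Alpha→X, Beta→X, Gamma→X; Nexon's induced payoffs 10, 2, 3; outcome (Alpha, X), payoffs (10, 3).
If Orbyt leads: Nexon's best replies are X→Alpha, Y→Gamma; Orbyt's induced payoffs 3, 6; outcome (Gamma, Y), payoffs (14, 6).
Nexon gets 10 moving first and 14 moving second, so Nexon prefers to move second.

second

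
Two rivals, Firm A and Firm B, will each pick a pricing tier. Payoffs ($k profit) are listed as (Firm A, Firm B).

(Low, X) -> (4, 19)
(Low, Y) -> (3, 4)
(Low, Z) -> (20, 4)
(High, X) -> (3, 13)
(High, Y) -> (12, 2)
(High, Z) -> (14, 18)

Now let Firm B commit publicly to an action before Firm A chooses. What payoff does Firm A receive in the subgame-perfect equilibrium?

4

Solve by backward induction (Firm B leads).
- X: Firm A compares 4, 3 and picks Low; Firm B would get 19.
- Y: Firm A compares 3, 12 and picks High; Firm B would get 2.
- Z: Firm A compares 20, 14 and picks Low; Firm B would get 4.
Firm B's induced payoffs are 19, 2, 4, so Firm B commits to X. Subgame-perfect outcome: (Low, X) with payoffs (4, 19).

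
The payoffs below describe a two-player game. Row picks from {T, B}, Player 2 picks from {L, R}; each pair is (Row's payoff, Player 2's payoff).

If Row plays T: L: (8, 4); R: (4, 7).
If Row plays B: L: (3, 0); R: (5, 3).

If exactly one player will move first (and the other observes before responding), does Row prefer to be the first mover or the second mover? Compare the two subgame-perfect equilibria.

second

If Row leads: Player 2's best replies are T→R, B→R; Row's induced payoffs 4, 5; outcome (B, R), payoffs (5, 3).
If Player 2 leads: Row's best replies are L→T, R→B; Player 2's induced payoffs 4, 3; outcome (T, L), payoffs (8, 4).
Row gets 5 moving first and 8 moving second, so Row prefers to move second.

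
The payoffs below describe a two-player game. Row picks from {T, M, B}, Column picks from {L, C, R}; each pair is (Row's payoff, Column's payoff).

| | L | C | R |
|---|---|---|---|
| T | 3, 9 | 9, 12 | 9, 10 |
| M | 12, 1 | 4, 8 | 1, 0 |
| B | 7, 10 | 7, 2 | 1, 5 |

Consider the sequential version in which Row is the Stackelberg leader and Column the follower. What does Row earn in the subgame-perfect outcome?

9

Work backward from Column's decision.
- T: Column compares 9, 12, 10 and picks C; Row would get 9.
- M: Column compares 1, 8, 0 and picks C; Row would get 4.
- B: Column compares 10, 2, 5 and picks L; Row would get 7.
Row's induced payoffs are 9, 4, 7, so Row commits to T. Subgame-perfect outcome: (T, C) with payoffs (9, 12).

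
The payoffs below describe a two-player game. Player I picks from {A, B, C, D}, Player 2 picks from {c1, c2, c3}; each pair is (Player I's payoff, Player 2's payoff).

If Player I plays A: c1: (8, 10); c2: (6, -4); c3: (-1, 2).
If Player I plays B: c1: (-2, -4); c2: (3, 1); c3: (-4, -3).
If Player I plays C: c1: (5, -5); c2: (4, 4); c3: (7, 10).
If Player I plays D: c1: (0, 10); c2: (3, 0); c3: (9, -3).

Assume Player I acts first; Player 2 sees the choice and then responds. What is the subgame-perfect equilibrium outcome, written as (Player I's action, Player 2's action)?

Work backward from Player 2's decision.
- A: Player 2 compares 10, -4, 2 and picks c1; Player I would get 8.
- B: Player 2 compares -4, 1, -3 and picks c2; Player I would get 3.
- C: Player 2 compares -5, 4, 10 and picks c3; Player I would get 7.
- D: Player 2 compares 10, 0, -3 and picks c1; Player I would get 0.
Player I's induced payoffs are 8, 3, 7, 0, so Player I commits to A. Subgame-perfect outcome: (A, c1) with payoffs (8, 10).

(A, c1)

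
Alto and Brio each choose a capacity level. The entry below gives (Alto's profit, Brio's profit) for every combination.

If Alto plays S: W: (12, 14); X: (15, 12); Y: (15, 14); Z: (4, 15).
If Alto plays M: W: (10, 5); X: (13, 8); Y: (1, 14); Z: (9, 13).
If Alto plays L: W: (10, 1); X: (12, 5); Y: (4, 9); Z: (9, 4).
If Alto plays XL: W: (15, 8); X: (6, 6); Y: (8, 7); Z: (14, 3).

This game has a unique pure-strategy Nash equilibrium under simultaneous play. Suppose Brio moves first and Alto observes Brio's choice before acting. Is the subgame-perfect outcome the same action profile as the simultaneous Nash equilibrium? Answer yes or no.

no

Alto best-responds to each possible Brio move:
- W: Alto compares 12, 10, 10, 15 and picks XL; Brio would get 8.
- X: Alto compares 15, 13, 12, 6 and picks S; Brio would get 12.
- Y: Alto compares 15, 1, 4, 8 and picks S; Brio would get 14.
- Z: Alto compares 4, 9, 9, 14 and picks XL; Brio would get 3.
Among 8, 12, 14, 3, the best is 14 at Y. Subgame-perfect outcome: (S, Y) with payoffs (15, 14).
For the simultaneous game, intersect best replies.
Alto's best replies: W→XL; X→S; Y→S; Z→XL.
Brio's best replies: S→Z; M→Y; L→Y; XL→W.
Only (XL, W) has each player best-responding; Nash payoffs (15, 8).
Sequential outcome (S, Y) differs from the Nash profile (XL, W).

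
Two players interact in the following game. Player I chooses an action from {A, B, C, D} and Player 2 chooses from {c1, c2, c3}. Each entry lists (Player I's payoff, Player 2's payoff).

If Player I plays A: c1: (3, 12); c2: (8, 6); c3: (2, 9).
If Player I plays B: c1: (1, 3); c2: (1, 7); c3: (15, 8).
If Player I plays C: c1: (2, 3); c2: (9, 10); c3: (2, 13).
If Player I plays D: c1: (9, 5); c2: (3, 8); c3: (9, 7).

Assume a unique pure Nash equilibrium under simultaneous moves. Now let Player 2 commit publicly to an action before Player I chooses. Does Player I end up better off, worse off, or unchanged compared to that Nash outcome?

Backward induction with Player 2 moving first.
- c1 → Player I plays D (best of 3, 1, 2, 9); Player 2 gets 5.
- c2 → Player I plays C (best of 8, 1, 9, 3); Player 2 gets 10.
- c3 → Player I plays B (best of 2, 15, 2, 9); Player 2 gets 8.
Among 5, 10, 8, the best is 10 at c2. Subgame-perfect outcome: (C, c2) with payoffs (9, 10).
Now find the simultaneous Nash equilibrium.
Player I's best replies: c1→D; c2→C; c3→B.
Player 2's best replies: A→c1; B→c3; C→c3; D→c2.
The unique mutual best reply is (B, c3), giving (15, 8).
Player I earns 9 sequentially versus 15 at the Nash outcome: worse off.

worse off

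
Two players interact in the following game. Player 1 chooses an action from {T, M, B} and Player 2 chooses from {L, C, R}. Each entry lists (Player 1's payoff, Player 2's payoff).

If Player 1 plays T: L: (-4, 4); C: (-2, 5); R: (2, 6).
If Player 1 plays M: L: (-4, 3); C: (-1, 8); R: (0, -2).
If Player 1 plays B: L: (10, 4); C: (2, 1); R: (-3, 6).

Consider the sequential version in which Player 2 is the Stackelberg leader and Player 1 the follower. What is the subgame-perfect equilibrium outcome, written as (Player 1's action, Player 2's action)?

Work backward from Player 1's decision.
- L → Player 1 plays B (best of -4, -4, 10); Player 2 gets 4.
- C → Player 1 plays B (best of -2, -1, 2); Player 2 gets 1.
- R → Player 1 plays T (best of 2, 0, -3); Player 2 gets 6.
Player 2's induced payoffs are 4, 1, 6, so Player 2 commits to R. Subgame-perfect outcome: (T, R) with payoffs (2, 6).

(T, R)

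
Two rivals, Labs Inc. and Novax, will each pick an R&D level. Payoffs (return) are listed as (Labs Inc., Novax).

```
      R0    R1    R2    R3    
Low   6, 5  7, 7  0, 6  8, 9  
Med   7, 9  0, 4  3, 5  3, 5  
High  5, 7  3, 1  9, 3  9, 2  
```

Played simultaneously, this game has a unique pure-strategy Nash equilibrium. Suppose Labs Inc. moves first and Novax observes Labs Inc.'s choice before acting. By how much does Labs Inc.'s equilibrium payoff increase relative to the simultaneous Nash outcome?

1

Work backward from Novax's decision.
- Low: BR = R3, leader payoff 8.
- Med: BR = R0, leader payoff 7.
- High: BR = R0, leader payoff 5.
Maximizing over 8, 7, 5, Labs Inc. chooses Low. Subgame-perfect outcome: (Low, R3) with payoffs (8, 9).
Now find the simultaneous Nash equilibrium.
Labs Inc.'s best replies: R0→Med; R1→Low; R2→High; R3→High.
Novax's best replies: Low→R3; Med→R0; High→R0.
The unique mutual best reply is (Med, R0), giving (7, 9).
Labs Inc.'s commitment gain: 8 − 7 = 1.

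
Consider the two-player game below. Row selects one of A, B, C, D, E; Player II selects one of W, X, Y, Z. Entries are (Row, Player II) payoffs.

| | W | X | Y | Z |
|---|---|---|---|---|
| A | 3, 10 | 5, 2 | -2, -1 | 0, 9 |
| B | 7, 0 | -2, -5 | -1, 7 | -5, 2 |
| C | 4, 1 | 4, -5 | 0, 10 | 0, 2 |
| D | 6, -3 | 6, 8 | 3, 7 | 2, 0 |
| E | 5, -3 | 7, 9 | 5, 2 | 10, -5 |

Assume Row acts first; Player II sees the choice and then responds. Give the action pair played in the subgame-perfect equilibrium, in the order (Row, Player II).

(E, X)

Backward induction with Row moving first.
- A → Player II plays W (best of 10, 2, -1, 9); Row gets 3.
- B → Player II plays Y (best of 0, -5, 7, 2); Row gets -1.
- C → Player II plays Y (best of 1, -5, 10, 2); Row gets 0.
- D → Player II plays X (best of -3, 8, 7, 0); Row gets 6.
- E → Player II plays X (best of -3, 9, 2, -5); Row gets 7.
Row's induced payoffs are 3, -1, 0, 6, 7, so Row commits to E. Subgame-perfect outcome: (E, X) with payoffs (7, 9).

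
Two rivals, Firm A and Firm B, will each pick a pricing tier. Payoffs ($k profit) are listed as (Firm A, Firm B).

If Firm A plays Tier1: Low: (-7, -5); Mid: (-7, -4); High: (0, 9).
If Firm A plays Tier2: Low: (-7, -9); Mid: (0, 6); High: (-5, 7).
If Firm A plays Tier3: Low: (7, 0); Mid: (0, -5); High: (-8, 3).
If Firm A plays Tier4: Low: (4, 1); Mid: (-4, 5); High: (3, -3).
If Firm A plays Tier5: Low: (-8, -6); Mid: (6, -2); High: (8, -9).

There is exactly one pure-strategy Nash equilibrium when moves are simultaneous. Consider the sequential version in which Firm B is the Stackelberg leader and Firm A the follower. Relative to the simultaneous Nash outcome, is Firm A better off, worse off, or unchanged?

better off

Solve by backward induction (Firm B leads).
- Low: Firm A compares -7, -7, 7, 4, -8 and picks Tier3; Firm B would get 0.
- Mid: Firm A compares -7, 0, 0, -4, 6 and picks Tier5; Firm B would get -2.
- High: Firm A compares 0, -5, -8, 3, 8 and picks Tier5; Firm B would get -9.
Firm B's induced payoffs are 0, -2, -9, so Firm B commits to Low. Subgame-perfect outcome: (Tier3, Low) with payoffs (7, 0).
Now find the simultaneous Nash equilibrium.
Firm A's best replies: Low→Tier3; Mid→Tier5; High→Tier5.
Firm B's best replies: Tier1→High; Tier2→High; Tier3→High; Tier4→Mid; Tier5→Mid.
The unique mutual best reply is (Tier5, Mid), giving (6, -2).
Firm A earns 7 sequentially versus 6 at the Nash outcome: better off.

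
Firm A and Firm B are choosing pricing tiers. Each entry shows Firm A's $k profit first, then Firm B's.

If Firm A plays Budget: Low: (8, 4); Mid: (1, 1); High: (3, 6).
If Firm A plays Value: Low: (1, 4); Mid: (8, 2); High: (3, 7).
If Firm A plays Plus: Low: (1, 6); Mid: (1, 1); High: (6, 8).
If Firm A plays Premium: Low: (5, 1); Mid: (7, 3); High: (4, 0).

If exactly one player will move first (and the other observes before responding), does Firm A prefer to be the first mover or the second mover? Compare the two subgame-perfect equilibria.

first

If Firm A leads: Firm B's best replies are Budget→High, Value→High, Plus→High, Premium→Mid; Firm A's induced payoffs 3, 3, 6, 7; outcome (Premium, Mid), payoffs (7, 3).
If Firm B leads: Firm A's best replies are Low→Budget, Mid→Value, High→Plus; Firm B's induced payoffs 4, 2, 8; outcome (Plus, High), payoffs (6, 8).
Firm A gets 7 moving first and 6 moving second, so Firm A prefers to move first.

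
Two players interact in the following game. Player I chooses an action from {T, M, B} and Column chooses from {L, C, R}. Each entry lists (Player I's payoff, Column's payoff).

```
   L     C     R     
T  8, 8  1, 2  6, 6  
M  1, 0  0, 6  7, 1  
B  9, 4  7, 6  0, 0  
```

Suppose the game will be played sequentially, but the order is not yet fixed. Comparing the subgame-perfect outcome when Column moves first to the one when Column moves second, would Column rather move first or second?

second

If Player I leads: Column's best replies are T→L, M→C, B→C; Player I's induced payoffs 8, 0, 7; outcome (T, L), payoffs (8, 8).
If Column leads: Player I's best replies are L→B, C→B, R→M; Column's induced payoffs 4, 6, 1; outcome (B, C), payoffs (7, 6).
Column gets 6 moving first and 8 moving second, so Column prefers to move second.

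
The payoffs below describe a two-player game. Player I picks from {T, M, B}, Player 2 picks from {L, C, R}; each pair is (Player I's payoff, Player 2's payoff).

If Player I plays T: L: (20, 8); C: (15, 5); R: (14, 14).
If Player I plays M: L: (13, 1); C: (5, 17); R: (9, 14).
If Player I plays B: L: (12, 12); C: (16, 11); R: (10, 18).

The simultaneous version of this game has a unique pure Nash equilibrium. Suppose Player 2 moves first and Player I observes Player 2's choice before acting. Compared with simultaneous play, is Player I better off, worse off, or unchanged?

Player I best-responds to each possible Player 2 move:
- L: BR = T, leader payoff 8.
- C: BR = B, leader payoff 11.
- R: BR = T, leader payoff 14.
Maximizing over 8, 11, 14, Player 2 chooses R. Subgame-perfect outcome: (T, R) with payoffs (14, 14).
For the simultaneous game, intersect best replies.
Player I's best replies: L→T; C→B; R→T.
Player 2's best replies: T→R; M→C; B→R.
Only (T, R) has each player best-responding; Nash payoffs (14, 14).
Player I earns 14 sequentially versus 14 at the Nash outcome: unchanged.

unchanged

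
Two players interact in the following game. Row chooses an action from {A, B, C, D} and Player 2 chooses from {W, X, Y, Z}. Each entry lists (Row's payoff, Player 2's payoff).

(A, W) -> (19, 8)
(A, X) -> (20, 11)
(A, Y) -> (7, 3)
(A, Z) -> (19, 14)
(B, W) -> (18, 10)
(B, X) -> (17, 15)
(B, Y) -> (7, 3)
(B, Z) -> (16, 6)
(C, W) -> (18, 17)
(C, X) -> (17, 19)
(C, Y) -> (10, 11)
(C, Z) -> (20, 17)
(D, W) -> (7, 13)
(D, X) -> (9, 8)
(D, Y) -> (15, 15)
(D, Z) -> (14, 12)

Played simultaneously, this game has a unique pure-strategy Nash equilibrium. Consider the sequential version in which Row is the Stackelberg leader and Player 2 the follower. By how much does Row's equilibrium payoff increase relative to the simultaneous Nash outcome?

4

Solve by backward induction (Row leads).
- A: Player 2 compares 8, 11, 3, 14 and picks Z; Row would get 19.
- B: Player 2 compares 10, 15, 3, 6 and picks X; Row would get 17.
- C: Player 2 compares 17, 19, 11, 17 and picks X; Row would get 17.
- D: Player 2 compares 13, 8, 15, 12 and picks Y; Row would get 15.
Row's induced payoffs are 19, 17, 17, 15, so Row commits to A. Subgame-perfect outcome: (A, Z) with payoffs (19, 14).
For the simultaneous game, intersect best replies.
Row's best replies: W→A; X→A; Y→D; Z→C.
Player 2's best replies: A→Z; B→X; C→X; D→Y.
Only (D, Y) has each player best-responding; Nash payoffs (15, 15).
Row's commitment gain: 19 − 15 = 4.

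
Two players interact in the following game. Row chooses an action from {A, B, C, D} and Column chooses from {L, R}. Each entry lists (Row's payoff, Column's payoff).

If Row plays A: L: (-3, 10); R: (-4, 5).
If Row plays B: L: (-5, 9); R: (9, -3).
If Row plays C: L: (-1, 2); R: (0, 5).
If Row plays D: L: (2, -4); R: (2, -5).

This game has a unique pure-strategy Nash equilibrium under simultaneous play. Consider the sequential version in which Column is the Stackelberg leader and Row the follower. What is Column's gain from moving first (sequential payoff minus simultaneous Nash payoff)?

Solve by backward induction (Column leads).
- L: Row compares -3, -5, -1, 2 and picks D; Column would get -4.
- R: Row compares -4, 9, 0, 2 and picks B; Column would get -3.
Column's induced payoffs are -4, -3, so Column commits to R. Subgame-perfect outcome: (B, R) with payoffs (9, -3).
For the simultaneous game, intersect best replies.
Row's best replies: L→D; R→B.
Column's best replies: A→L; B→L; C→R; D→L.
The unique mutual best reply is (D, L), giving (2, -4).
Column's commitment gain: -3 − -4 = 1.

1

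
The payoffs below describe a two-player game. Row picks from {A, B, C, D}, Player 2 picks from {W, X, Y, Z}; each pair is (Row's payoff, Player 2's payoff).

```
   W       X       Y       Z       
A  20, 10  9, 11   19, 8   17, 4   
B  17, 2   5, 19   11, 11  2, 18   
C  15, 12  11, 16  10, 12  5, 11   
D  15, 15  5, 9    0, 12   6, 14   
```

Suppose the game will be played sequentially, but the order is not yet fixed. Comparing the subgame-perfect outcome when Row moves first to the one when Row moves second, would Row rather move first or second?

first

If Row leads: Player 2's best replies are A→X, B→X, C→X, D→W; Row's induced payoffs 9, 5, 11, 15; outcome (D, W), payoffs (15, 15).
If Player 2 leads: Row's best replies are W→A, X→C, Y→A, Z→A; Player 2's induced payoffs 10, 16, 8, 4; outcome (C, X), payoffs (11, 16).
Row gets 15 moving first and 11 moving second, so Row prefers to move first.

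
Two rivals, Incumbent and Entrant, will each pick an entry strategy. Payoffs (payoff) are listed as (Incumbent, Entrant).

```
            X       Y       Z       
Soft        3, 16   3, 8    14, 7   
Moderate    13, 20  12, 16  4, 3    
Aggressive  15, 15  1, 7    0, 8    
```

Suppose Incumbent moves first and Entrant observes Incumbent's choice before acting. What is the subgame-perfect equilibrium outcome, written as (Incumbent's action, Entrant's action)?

Entrant best-responds to each possible Incumbent move:
- Soft: Entrant compares 16, 8, 7 and picks X; Incumbent would get 3.
- Moderate: Entrant compares 20, 16, 3 and picks X; Incumbent would get 13.
- Aggressive: Entrant compares 15, 7, 8 and picks X; Incumbent would get 15.
Maximizing over 3, 13, 15, Incumbent chooses Aggressive. Subgame-perfect outcome: (Aggressive, X) with payoffs (15, 15).

(Aggressive, X)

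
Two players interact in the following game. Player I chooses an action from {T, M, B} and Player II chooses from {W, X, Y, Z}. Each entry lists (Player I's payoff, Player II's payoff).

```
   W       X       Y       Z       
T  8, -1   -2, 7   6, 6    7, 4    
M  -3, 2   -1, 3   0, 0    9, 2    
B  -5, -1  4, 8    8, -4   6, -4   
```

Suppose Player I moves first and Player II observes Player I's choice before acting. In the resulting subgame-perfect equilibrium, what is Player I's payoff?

Solve by backward induction (Player I leads).
- T → Player II plays X (best of -1, 7, 6, 4); Player I gets -2.
- M → Player II plays X (best of 2, 3, 0, 2); Player I gets -1.
- B → Player II plays X (best of -1, 8, -4, -4); Player I gets 4.
Maximizing over -2, -1, 4, Player I chooses B. Subgame-perfect outcome: (B, X) with payoffs (4, 8).

4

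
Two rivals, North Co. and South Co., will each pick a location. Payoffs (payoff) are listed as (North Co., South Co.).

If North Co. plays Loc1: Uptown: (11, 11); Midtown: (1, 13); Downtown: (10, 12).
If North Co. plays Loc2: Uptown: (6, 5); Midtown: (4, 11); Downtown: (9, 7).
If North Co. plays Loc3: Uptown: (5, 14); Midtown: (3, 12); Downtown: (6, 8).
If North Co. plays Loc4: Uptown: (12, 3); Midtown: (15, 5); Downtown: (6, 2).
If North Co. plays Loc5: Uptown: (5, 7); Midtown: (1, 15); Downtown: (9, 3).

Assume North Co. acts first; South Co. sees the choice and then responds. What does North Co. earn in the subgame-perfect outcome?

Solve by backward induction (North Co. leads).
- Loc1: South Co. compares 11, 13, 12 and picks Midtown; North Co. would get 1.
- Loc2: South Co. compares 5, 11, 7 and picks Midtown; North Co. would get 4.
- Loc3: South Co. compares 14, 12, 8 and picks Uptown; North Co. would get 5.
- Loc4: South Co. compares 3, 5, 2 and picks Midtown; North Co. would get 15.
- Loc5: South Co. compares 7, 15, 3 and picks Midtown; North Co. would get 1.
Maximizing over 1, 4, 5, 15, 1, North Co. chooses Loc4. Subgame-perfect outcome: (Loc4, Midtown) with payoffs (15, 5).

15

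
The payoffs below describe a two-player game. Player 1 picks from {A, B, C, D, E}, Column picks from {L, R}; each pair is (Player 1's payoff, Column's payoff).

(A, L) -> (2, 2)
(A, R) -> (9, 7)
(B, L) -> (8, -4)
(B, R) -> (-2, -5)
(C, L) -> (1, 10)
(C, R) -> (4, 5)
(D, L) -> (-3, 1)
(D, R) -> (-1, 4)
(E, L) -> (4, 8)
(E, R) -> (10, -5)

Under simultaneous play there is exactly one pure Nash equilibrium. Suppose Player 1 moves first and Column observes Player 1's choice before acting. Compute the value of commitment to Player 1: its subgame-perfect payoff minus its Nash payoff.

Work backward from Column's decision.
- A: BR = R, leader payoff 9.
- B: BR = L, leader payoff 8.
- C: BR = L, leader payoff 1.
- D: BR = R, leader payoff -1.
- E: BR = L, leader payoff 4.
Player 1's induced payoffs are 9, 8, 1, -1, 4, so Player 1 commits to A. Subgame-perfect outcome: (A, R) with payoffs (9, 7).
Now find the simultaneous Nash equilibrium.
Player 1's best replies: L→B; R→E.
Column's best replies: A→R; B→L; C→L; D→R; E→L.
Only (B, L) has each player best-responding; Nash payoffs (8, -4).
Player 1's commitment gain: 9 − 8 = 1.

1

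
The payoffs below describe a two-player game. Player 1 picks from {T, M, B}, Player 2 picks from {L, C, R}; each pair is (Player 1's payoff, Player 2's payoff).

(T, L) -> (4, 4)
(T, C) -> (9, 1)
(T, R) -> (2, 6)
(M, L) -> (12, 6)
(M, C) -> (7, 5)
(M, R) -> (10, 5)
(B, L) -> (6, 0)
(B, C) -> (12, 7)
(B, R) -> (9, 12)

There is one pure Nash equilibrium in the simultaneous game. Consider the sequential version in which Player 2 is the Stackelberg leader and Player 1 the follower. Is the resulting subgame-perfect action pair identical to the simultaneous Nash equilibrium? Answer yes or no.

no

Backward induction with Player 2 moving first.
- L → Player 1 plays M (best of 4, 12, 6); Player 2 gets 6.
- C → Player 1 plays B (best of 9, 7, 12); Player 2 gets 7.
- R → Player 1 plays M (best of 2, 10, 9); Player 2 gets 5.
Maximizing over 6, 7, 5, Player 2 chooses C. Subgame-perfect outcome: (B, C) with payoffs (12, 7).
For the simultaneous game, intersect best replies.
Player 1's best replies: L→M; C→B; R→M.
Player 2's best replies: T→R; M→L; B→R.
The unique mutual best reply is (M, L), giving (12, 6).
Sequential outcome (B, C) differs from the Nash profile (M, L).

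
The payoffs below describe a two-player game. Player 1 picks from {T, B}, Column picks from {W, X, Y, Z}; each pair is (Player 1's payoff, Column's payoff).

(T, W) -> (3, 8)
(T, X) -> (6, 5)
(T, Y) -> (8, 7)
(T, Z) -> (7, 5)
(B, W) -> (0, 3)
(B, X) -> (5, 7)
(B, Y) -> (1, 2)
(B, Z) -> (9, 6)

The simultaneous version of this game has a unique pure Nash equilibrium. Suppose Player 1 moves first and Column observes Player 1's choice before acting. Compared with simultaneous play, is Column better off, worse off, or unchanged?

Backward induction with Player 1 moving first.
- T → Column plays W (best of 8, 5, 7, 5); Player 1 gets 3.
- B → Column plays X (best of 3, 7, 2, 6); Player 1 gets 5.
Among 3, 5, the best is 5 at B. Subgame-perfect outcome: (B, X) with payoffs (5, 7).
Under simultaneous play:
Player 1's best replies: W→T; X→T; Y→T; Z→B.
Column's best replies: T→W; B→X.
The unique mutual best reply is (T, W), giving (3, 8).
Column earns 7 sequentially versus 8 at the Nash outcome: worse off.

worse off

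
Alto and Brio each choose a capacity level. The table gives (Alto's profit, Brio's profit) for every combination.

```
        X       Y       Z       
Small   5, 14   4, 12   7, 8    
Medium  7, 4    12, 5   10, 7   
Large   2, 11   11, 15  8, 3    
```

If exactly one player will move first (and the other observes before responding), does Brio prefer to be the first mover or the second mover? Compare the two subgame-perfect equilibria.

second

If Alto leads: Brio's best replies are Small→X, Medium→Z, Large→Y; Alto's induced payoffs 5, 10, 11; outcome (Large, Y), payoffs (11, 15).
If Brio leads: Alto's best replies are X→Medium, Y→Medium, Z→Medium; Brio's induced payoffs 4, 5, 7; outcome (Medium, Z), payoffs (10, 7).
Brio gets 7 moving first and 15 moving second, so Brio prefers to move second.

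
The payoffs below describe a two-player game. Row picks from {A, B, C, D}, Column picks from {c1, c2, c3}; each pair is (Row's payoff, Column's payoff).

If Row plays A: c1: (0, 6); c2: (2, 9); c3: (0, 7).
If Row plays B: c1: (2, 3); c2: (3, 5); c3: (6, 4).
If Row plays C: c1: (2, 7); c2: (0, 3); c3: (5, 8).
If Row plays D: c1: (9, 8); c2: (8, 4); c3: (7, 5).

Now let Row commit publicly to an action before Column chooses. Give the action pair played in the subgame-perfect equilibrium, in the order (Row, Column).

(D, c1)

Column best-responds to each possible Row move:
- A: Column compares 6, 9, 7 and picks c2; Row would get 2.
- B: Column compares 3, 5, 4 and picks c2; Row would get 3.
- C: Column compares 7, 3, 8 and picks c3; Row would get 5.
- D: Column compares 8, 4, 5 and picks c1; Row would get 9.
Among 2, 3, 5, 9, the best is 9 at D. Subgame-perfect outcome: (D, c1) with payoffs (9, 8).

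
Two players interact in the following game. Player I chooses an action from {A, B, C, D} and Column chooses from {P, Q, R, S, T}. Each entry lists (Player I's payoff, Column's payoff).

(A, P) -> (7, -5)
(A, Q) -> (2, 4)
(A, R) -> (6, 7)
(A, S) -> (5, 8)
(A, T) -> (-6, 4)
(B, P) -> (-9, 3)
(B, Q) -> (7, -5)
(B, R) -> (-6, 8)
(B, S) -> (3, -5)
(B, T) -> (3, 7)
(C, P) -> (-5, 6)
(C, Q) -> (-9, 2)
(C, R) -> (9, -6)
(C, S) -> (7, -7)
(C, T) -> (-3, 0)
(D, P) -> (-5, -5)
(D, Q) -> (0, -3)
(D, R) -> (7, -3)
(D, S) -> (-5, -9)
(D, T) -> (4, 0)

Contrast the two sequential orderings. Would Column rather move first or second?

second

If Player I leads: Column's best replies are A→S, B→R, C→P, D→T; Player I's induced payoffs 5, -6, -5, 4; outcome (A, S), payoffs (5, 8).
If Column leads: Player I's best replies are P→A, Q→B, R→C, S→C, T→D; Column's induced payoffs -5, -5, -6, -7, 0; outcome (D, T), payoffs (4, 0).
Column gets 0 moving first and 8 moving second, so Column prefers to move second.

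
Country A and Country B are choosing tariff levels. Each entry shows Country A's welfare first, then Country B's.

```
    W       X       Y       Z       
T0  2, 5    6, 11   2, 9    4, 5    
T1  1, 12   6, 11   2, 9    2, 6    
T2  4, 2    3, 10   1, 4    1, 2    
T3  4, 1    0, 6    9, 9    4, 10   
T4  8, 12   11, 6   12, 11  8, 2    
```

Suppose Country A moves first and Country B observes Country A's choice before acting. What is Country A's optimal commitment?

T4

Work backward from Country B's decision.
- T0: Country B compares 5, 11, 9, 5 and picks X; Country A would get 6.
- T1: Country B compares 12, 11, 9, 6 and picks W; Country A would get 1.
- T2: Country B compares 2, 10, 4, 2 and picks X; Country A would get 3.
- T3: Country B compares 1, 6, 9, 10 and picks Z; Country A would get 4.
- T4: Country B compares 12, 6, 11, 2 and picks W; Country A would get 8.
Maximizing over 6, 1, 3, 4, 8, Country A chooses T4. Subgame-perfect outcome: (T4, W) with payoffs (8, 12).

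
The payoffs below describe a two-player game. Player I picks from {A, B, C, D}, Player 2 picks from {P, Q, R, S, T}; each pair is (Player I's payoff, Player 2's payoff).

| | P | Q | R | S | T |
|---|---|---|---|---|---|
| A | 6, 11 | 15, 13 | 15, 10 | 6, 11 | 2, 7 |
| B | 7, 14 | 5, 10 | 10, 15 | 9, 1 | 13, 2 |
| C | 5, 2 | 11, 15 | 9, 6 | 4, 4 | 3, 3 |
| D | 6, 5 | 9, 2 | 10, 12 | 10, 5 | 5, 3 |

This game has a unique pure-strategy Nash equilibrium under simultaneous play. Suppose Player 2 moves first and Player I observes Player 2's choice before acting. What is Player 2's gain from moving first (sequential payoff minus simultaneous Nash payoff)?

1

Work backward from Player I's decision.
- P: BR = B, leader payoff 14.
- Q: BR = A, leader payoff 13.
- R: BR = A, leader payoff 10.
- S: BR = D, leader payoff 5.
- T: BR = B, leader payoff 2.
Among 14, 13, 10, 5, 2, the best is 14 at P. Subgame-perfect outcome: (B, P) with payoffs (7, 14).
Under simultaneous play:
Player I's best replies: P→B; Q→A; R→A; S→D; T→B.
Player 2's best replies: A→Q; B→R; C→Q; D→R.
Only (A, Q) has each player best-responding; Nash payoffs (15, 13).
Player 2's commitment gain: 14 − 13 = 1.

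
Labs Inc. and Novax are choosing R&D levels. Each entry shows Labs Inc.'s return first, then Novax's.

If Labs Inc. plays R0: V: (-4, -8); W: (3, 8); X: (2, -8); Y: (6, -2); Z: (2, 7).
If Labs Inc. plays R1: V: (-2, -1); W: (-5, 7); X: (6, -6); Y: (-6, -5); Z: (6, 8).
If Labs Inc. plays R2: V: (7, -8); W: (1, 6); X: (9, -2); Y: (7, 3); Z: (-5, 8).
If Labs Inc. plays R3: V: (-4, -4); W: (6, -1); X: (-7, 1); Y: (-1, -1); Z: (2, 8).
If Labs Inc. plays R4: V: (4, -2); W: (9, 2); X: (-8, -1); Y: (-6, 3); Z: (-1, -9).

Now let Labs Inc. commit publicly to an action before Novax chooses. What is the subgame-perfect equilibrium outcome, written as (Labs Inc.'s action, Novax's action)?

(R1, Z)

Backward induction with Labs Inc. moving first.
- R0 → Novax plays W (best of -8, 8, -8, -2, 7); Labs Inc. gets 3.
- R1 → Novax plays Z (best of -1, 7, -6, -5, 8); Labs Inc. gets 6.
- R2 → Novax plays Z (best of -8, 6, -2, 3, 8); Labs Inc. gets -5.
- R3 → Novax plays Z (best of -4, -1, 1, -1, 8); Labs Inc. gets 2.
- R4 → Novax plays Y (best of -2, 2, -1, 3, -9); Labs Inc. gets -6.
Maximizing over 3, 6, -5, 2, -6, Labs Inc. chooses R1. Subgame-perfect outcome: (R1, Z) with payoffs (6, 8).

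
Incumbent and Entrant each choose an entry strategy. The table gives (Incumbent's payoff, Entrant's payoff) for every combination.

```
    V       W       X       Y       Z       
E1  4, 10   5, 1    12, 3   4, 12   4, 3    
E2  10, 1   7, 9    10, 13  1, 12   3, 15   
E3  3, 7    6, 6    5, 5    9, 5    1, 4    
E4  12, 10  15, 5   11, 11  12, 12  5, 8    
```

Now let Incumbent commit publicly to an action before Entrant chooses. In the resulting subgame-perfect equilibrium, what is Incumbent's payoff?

Solve by backward induction (Incumbent leads).
- E1 → Entrant plays Y (best of 10, 1, 3, 12, 3); Incumbent gets 4.
- E2 → Entrant plays Z (best of 1, 9, 13, 12, 15); Incumbent gets 3.
- E3 → Entrant plays V (best of 7, 6, 5, 5, 4); Incumbent gets 3.
- E4 → Entrant plays Y (best of 10, 5, 11, 12, 8); Incumbent gets 12.
Incumbent's induced payoffs are 4, 3, 3, 12, so Incumbent commits to E4. Subgame-perfect outcome: (E4, Y) with payoffs (12, 12).

12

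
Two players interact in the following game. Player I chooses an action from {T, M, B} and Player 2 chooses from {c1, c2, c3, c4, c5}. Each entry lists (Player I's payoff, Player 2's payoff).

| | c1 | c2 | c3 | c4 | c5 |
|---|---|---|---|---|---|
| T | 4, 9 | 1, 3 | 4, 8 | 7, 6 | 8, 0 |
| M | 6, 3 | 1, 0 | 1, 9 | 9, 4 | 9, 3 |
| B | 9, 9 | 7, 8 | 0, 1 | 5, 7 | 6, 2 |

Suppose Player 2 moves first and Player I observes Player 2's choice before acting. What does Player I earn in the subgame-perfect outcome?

Backward induction with Player 2 moving first.
- c1 → Player I plays B (best of 4, 6, 9); Player 2 gets 9.
- c2 → Player I plays B (best of 1, 1, 7); Player 2 gets 8.
- c3 → Player I plays T (best of 4, 1, 0); Player 2 gets 8.
- c4 → Player I plays M (best of 7, 9, 5); Player 2 gets 4.
- c5 → Player I plays M (best of 8, 9, 6); Player 2 gets 3.
Among 9, 8, 8, 4, 3, the best is 9 at c1. Subgame-perfect outcome: (B, c1) with payoffs (9, 9).

9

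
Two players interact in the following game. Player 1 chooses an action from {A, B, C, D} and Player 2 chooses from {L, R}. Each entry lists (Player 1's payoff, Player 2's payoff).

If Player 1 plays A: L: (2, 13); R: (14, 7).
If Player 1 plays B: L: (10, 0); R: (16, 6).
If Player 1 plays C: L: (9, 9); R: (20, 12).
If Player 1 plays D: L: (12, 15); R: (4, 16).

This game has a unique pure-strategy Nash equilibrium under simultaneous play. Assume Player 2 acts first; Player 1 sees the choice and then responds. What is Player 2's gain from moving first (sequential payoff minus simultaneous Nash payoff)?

3

Solve by backward induction (Player 2 leads).
- L: BR = D, leader payoff 15.
- R: BR = C, leader payoff 12.
Maximizing over 15, 12, Player 2 chooses L. Subgame-perfect outcome: (D, L) with payoffs (12, 15).
For the simultaneous game, intersect best replies.
Player 1's best replies: L→D; R→C.
Player 2's best replies: A→L; B→R; C→R; D→R.
The unique mutual best reply is (C, R), giving (20, 12).
Player 2's commitment gain: 15 − 12 = 3.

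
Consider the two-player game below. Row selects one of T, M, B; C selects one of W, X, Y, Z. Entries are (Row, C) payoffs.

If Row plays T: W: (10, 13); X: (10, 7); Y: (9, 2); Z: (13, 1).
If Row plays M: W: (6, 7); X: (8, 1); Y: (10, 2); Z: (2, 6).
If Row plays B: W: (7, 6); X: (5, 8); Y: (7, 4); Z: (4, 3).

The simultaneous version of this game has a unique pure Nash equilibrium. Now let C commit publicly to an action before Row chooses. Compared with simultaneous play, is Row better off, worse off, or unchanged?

Work backward from Row's decision.
- W: Row compares 10, 6, 7 and picks T; C would get 13.
- X: Row compares 10, 8, 5 and picks T; C would get 7.
- Y: Row compares 9, 10, 7 and picks M; C would get 2.
- Z: Row compares 13, 2, 4 and picks T; C would get 1.
Maximizing over 13, 7, 2, 1, C chooses W. Subgame-perfect outcome: (T, W) with payoffs (10, 13).
Under simultaneous play:
Row's best replies: W→T; X→T; Y→M; Z→T.
C's best replies: T→W; M→W; B→X.
Only (T, W) has each player best-responding; Nash payoffs (10, 13).
Row earns 10 sequentially versus 10 at the Nash outcome: unchanged.

unchanged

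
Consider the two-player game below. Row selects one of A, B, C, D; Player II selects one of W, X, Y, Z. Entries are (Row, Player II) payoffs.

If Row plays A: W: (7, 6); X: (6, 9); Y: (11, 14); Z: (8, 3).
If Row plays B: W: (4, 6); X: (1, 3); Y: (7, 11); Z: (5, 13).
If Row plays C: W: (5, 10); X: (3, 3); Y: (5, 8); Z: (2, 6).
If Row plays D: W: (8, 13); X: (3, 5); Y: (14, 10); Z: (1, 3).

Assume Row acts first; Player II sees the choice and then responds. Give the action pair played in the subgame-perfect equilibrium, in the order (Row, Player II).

(A, Y)

Backward induction with Row moving first.
- A: BR = Y, leader payoff 11.
- B: BR = Z, leader payoff 5.
- C: BR = W, leader payoff 5.
- D: BR = W, leader payoff 8.
Among 11, 5, 5, 8, the best is 11 at A. Subgame-perfect outcome: (A, Y) with payoffs (11, 14).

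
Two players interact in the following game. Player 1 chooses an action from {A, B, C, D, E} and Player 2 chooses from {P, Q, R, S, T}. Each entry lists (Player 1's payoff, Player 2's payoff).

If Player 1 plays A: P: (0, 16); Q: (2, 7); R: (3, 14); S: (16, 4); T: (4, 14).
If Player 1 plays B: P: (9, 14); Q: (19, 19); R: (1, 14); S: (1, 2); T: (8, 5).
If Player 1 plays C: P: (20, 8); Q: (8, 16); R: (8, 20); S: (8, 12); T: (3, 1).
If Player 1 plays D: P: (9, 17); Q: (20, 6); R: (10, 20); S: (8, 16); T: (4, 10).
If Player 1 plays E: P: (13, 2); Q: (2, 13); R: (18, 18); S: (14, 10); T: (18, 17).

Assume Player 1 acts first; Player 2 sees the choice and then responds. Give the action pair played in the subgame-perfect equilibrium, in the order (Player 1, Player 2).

(B, Q)

Solve by backward induction (Player 1 leads).
- A → Player 2 plays P (best of 16, 7, 14, 4, 14); Player 1 gets 0.
- B → Player 2 plays Q (best of 14, 19, 14, 2, 5); Player 1 gets 19.
- C → Player 2 plays R (best of 8, 16, 20, 12, 1); Player 1 gets 8.
- D → Player 2 plays R (best of 17, 6, 20, 16, 10); Player 1 gets 10.
- E → Player 2 plays R (best of 2, 13, 18, 10, 17); Player 1 gets 18.
Player 1's induced payoffs are 0, 19, 8, 10, 18, so Player 1 commits to B. Subgame-perfect outcome: (B, Q) with payoffs (19, 19).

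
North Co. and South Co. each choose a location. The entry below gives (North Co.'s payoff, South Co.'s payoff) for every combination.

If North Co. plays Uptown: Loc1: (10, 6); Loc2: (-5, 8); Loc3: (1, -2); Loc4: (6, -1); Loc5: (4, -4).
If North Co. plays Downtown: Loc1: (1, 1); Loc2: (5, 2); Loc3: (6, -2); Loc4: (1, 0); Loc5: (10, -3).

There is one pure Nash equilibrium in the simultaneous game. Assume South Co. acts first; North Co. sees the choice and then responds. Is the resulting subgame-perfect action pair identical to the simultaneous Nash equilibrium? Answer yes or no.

Solve by backward induction (South Co. leads).
- Loc1: North Co. compares 10, 1 and picks Uptown; South Co. would get 6.
- Loc2: North Co. compares -5, 5 and picks Downtown; South Co. would get 2.
- Loc3: North Co. compares 1, 6 and picks Downtown; South Co. would get -2.
- Loc4: North Co. compares 6, 1 and picks Uptown; South Co. would get -1.
- Loc5: North Co. compares 4, 10 and picks Downtown; South Co. would get -3.
Maximizing over 6, 2, -2, -1, -3, South Co. chooses Loc1. Subgame-perfect outcome: (Uptown, Loc1) with payoffs (10, 6).
Now find the simultaneous Nash equilibrium.
North Co.'s best replies: Loc1→Uptown; Loc2→Downtown; Loc3→Downtown; Loc4→Uptown; Loc5→Downtown.
South Co.'s best replies: Uptown→Loc2; Downtown→Loc2.
The unique mutual best reply is (Downtown, Loc2), giving (5, 2).
Sequential outcome (Uptown, Loc1) differs from the Nash profile (Downtown, Loc2).

no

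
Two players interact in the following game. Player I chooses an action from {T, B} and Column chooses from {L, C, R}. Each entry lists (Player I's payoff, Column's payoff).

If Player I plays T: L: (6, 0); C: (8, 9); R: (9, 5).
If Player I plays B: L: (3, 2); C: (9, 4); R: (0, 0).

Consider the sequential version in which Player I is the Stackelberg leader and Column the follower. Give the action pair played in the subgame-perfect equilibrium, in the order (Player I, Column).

(B, C)

Work backward from Column's decision.
- T → Column plays C (best of 0, 9, 5); Player I gets 8.
- B → Column plays C (best of 2, 4, 0); Player I gets 9.
Among 8, 9, the best is 9 at B. Subgame-perfect outcome: (B, C) with payoffs (9, 4).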